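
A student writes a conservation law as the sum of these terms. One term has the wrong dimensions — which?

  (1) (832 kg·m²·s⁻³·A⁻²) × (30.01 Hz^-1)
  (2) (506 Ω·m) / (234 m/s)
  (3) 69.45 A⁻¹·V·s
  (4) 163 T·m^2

(4)

In SI base units:
  (1) [kg·m²·s⁻³·A⁻²] · [s] = kg·m²·s⁻²·A⁻²
  (2) [kg·m³·s⁻³·A⁻²] / [m·s⁻¹] = kg·m²·s⁻²·A⁻²
  (3) V·s·A⁻¹ = J·C⁻¹·s·A⁻¹ = kg·m²·s⁻²·A⁻²
  (4) T·m² = Wb·m⁻²·m² = kg·m²·s⁻²·A⁻¹
All reduce to kg·m²·s⁻²·A⁻² except (4), which is kg·m²·s⁻²·A⁻¹.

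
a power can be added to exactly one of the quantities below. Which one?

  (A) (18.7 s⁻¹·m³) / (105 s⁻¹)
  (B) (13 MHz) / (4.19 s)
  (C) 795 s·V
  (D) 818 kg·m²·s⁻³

Reference: [power] = kg·m²·s⁻³.
Each option:
  (A) [m³·s⁻¹] / [s⁻¹] = m³
  (B) [s⁻¹] / [s] = s⁻²
  (C) V·s = J·C⁻¹·s = kg·m²·s⁻²·A⁻¹
  (D) kg·m²·s⁻³  ← same
Only (D) matches kg·m²·s⁻³.

(D)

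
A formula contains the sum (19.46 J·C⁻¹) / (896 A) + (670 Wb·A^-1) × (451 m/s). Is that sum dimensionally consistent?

No

Work out the base dimensions of each:
  (19.46 J·C⁻¹) / (896 A):  [kg·m²·s⁻³·A⁻¹] / [A] = kg·m²·s⁻³·A⁻²
  (670 Wb·A^-1) × (451 m/s):  [kg·m²·s⁻²·A⁻²] · [m·s⁻¹] = kg·m³·s⁻³·A⁻²
kg·m²·s⁻³·A⁻² ≠ kg·m³·s⁻³·A⁻², so they cannot be added.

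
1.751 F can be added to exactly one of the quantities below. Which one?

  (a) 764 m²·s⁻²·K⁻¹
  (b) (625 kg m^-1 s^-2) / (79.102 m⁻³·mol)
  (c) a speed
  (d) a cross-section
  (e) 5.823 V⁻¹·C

(e)

Reference: F = C·V⁻¹ = kg⁻¹·m⁻²·s⁴·A².
Each option:
  (a) m²·s⁻²·K⁻¹
  (b) [kg·m⁻¹·s⁻²] / [m⁻³·mol] = kg·m²·s⁻²·mol⁻¹
  (c) [speed] = m·s⁻¹
  (d) [cross-section] = m²
  (e) C·V⁻¹ = s·A·(J·C⁻¹)⁻¹ = kg⁻¹·m⁻²·s⁴·A²  ← same
Only (e) matches kg⁻¹·m⁻²·s⁴·A².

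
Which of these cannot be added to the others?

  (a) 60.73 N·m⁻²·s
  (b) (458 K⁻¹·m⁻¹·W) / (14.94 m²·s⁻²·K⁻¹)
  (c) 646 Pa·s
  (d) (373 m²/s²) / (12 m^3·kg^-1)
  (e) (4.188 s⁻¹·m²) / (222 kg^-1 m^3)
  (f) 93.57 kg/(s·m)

(d)

Work out the base dimensions of each:
  (a) N·s·m⁻² = kg·m·s⁻²·s·m⁻² = kg·m⁻¹·s⁻¹
  (b) [kg·m·s⁻³·K⁻¹] / [m²·s⁻²·K⁻¹] = kg·m⁻¹·s⁻¹
  (c) Pa·s = N·m⁻²·s = kg·m⁻¹·s⁻¹
  (d) [m²·s⁻²] / [kg⁻¹·m³] = kg·m⁻¹·s⁻²
  (e) [m²·s⁻¹] / [kg⁻¹·m³] = kg·m⁻¹·s⁻¹
  (f) kg·m⁻¹·s⁻¹
All reduce to kg·m⁻¹·s⁻¹ except (d), which is kg·m⁻¹·s⁻².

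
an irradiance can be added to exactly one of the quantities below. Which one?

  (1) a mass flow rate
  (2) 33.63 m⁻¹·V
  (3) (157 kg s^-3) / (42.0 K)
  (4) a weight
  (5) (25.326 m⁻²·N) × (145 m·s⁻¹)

Reference: [irradiance] = kg·s⁻³.
Each option:
  (1) [mass flow rate] = kg·s⁻¹
  (2) V·m⁻¹ = J·C⁻¹·m⁻¹ = kg·m·s⁻³·A⁻¹
  (3) [kg·s⁻³] / [K] = kg·s⁻³·K⁻¹
  (4) [weight] = kg·m·s⁻²
  (5) [kg·m⁻¹·s⁻²] · [m·s⁻¹] = kg·s⁻³  ← same
Only (5) matches kg·s⁻³.

(5)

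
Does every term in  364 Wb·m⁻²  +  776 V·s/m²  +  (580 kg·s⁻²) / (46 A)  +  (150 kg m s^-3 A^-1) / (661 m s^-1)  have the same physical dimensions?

Work out the base dimensions of each:
  364 Wb·m⁻²:  Wb·m⁻² = V·s·m⁻² = kg·s⁻²·A⁻¹
  776 V·s/m²:  V·s·m⁻² = J·C⁻¹·s·m⁻² = kg·s⁻²·A⁻¹
  (580 kg·s⁻²) / (46 A):  [kg·s⁻²] / [A] = kg·s⁻²·A⁻¹
  (150 kg m s^-3 A^-1) / (661 m s^-1):  [kg·m·s⁻³·A⁻¹] / [m·s⁻¹] = kg·s⁻²·A⁻¹
Every term reduces to kg·s⁻²·A⁻¹.

Yes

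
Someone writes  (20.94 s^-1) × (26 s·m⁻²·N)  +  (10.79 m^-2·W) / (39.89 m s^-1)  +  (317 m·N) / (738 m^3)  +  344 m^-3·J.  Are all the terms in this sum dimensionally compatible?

Work out the base dimensions of each:
  (20.94 s^-1) × (26 s·m⁻²·N):  [s⁻¹] · [kg·m⁻¹·s⁻¹] = kg·m⁻¹·s⁻²
  (10.79 m^-2·W) / (39.89 m s^-1):  [kg·s⁻³] / [m·s⁻¹] = kg·m⁻¹·s⁻²
  (317 m·N) / (738 m^3):  [kg·m²·s⁻²] / [m³] = kg·m⁻¹·s⁻²
  344 m^-3·J:  J·m⁻³ = N·m·m⁻³ = kg·m⁻¹·s⁻²
Every term reduces to kg·m⁻¹·s⁻².

Yes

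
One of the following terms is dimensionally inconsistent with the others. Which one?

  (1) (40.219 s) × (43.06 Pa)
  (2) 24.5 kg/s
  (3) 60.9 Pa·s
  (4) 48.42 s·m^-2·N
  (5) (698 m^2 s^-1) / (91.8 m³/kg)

(2)

In SI base units:
  (1) [s] · [kg·m⁻¹·s⁻²] = kg·m⁻¹·s⁻¹
  (2) kg·s⁻¹
  (3) Pa·s = N·m⁻²·s = kg·m⁻¹·s⁻¹
  (4) N·s·m⁻² = kg·m·s⁻²·s·m⁻² = kg·m⁻¹·s⁻¹
  (5) [m²·s⁻¹] / [kg⁻¹·m³] = kg·m⁻¹·s⁻¹
All reduce to kg·m⁻¹·s⁻¹ except (2), which is kg·s⁻¹.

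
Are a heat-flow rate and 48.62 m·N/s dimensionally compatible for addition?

Yes

Reduce each to base SI dimensions:
  a heat-flow rate:  [heat-flow rate] = kg·m²·s⁻³
  48.62 m·N/s:  N·m·s⁻¹ = kg·m·s⁻²·m·s⁻¹ = kg·m²·s⁻³
Both are kg·m²·s⁻³, so they have the same dimensions and can be added.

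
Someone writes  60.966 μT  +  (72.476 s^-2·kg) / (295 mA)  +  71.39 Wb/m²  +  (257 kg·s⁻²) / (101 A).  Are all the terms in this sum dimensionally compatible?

Yes

Work out the base dimensions of each:
  60.966 μT:  T = Wb·m⁻² = kg·s⁻²·A⁻¹
  (72.476 s^-2·kg) / (295 mA):  [kg·s⁻²] / [A] = kg·s⁻²·A⁻¹
  71.39 Wb/m²:  Wb·m⁻² = V·s·m⁻² = kg·s⁻²·A⁻¹
  (257 kg·s⁻²) / (101 A):  [kg·s⁻²] / [A] = kg·s⁻²·A⁻¹
Every term reduces to kg·s⁻²·A⁻¹.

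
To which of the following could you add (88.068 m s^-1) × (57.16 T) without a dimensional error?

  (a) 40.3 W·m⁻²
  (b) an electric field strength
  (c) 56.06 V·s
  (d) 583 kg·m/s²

Reference: [m·s⁻¹] · [kg·s⁻²·A⁻¹] = kg·m·s⁻³·A⁻¹.
Each option:
  (a) W·m⁻² = J·s⁻¹·m⁻² = kg·s⁻³
  (b) [electric field strength] = kg·m·s⁻³·A⁻¹  ← same
  (c) V·s = J·C⁻¹·s = kg·m²·s⁻²·A⁻¹
  (d) kg·m·s⁻²
Only (b) matches kg·m·s⁻³·A⁻¹.

(b)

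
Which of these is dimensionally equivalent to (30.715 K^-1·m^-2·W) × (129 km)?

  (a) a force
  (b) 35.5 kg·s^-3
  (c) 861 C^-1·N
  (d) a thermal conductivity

Reference: [kg·s⁻³·K⁻¹] · [m] = kg·m·s⁻³·K⁻¹.
Each option:
  (a) [force] = kg·m·s⁻²
  (b) kg·s⁻³
  (c) N·C⁻¹ = kg·m·s⁻²·(s·A)⁻¹ = kg·m·s⁻³·A⁻¹
  (d) [thermal conductivity] = kg·m·s⁻³·K⁻¹  ← same
Only (d) matches kg·m·s⁻³·K⁻¹.

(d)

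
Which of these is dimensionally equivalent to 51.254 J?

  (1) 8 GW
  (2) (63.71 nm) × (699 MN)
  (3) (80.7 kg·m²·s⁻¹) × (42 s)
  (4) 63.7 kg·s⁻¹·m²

Reference: J = N·m = kg·m²·s⁻².
Each option:
  (1) W = J·s⁻¹ = kg·m²·s⁻³
  (2) [m] · [kg·m·s⁻²] = kg·m²·s⁻²  ← same
  (3) [kg·m²·s⁻¹] · [s] = kg·m²
  (4) kg·m²·s⁻¹
Only (2) matches kg·m²·s⁻².

(2)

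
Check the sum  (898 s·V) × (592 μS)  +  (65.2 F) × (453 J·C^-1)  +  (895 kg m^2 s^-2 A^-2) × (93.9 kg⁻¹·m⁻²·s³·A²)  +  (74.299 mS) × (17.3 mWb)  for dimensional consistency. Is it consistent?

No

Work out the base dimensions of each:
  (898 s·V) × (592 μS):  [kg·m²·s⁻²·A⁻¹] · [kg⁻¹·m⁻²·s³·A²] = s·A
  (65.2 F) × (453 J·C^-1):  [kg⁻¹·m⁻²·s⁴·A²] · [kg·m²·s⁻³·A⁻¹] = s·A
  (895 kg m^2 s^-2 A^-2) × (93.9 kg⁻¹·m⁻²·s³·A²):  [kg·m²·s⁻²·A⁻²] · [kg⁻¹·m⁻²·s³·A²] = s
  (74.299 mS) × (17.3 mWb):  [kg⁻¹·m⁻²·s³·A²] · [kg·m²·s⁻²·A⁻¹] = s·A
The terms do not share a single dimension (s vs s·A).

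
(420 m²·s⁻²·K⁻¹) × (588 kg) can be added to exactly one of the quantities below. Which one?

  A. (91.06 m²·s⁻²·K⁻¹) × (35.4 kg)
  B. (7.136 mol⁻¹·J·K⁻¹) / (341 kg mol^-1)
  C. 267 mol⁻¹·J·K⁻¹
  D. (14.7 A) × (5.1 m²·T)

A.

Reference: [m²·s⁻²·K⁻¹] · [kg] = kg·m²·s⁻²·K⁻¹.
Each option:
  A. [m²·s⁻²·K⁻¹] · [kg] = kg·m²·s⁻²·K⁻¹  ← same
  B. [kg·m²·s⁻²·K⁻¹·mol⁻¹] / [kg·mol⁻¹] = m²·s⁻²·K⁻¹
  C. J·mol⁻¹·K⁻¹ = N·m·mol⁻¹·K⁻¹ = kg·m²·s⁻²·K⁻¹·mol⁻¹
  D. [A] · [kg·m²·s⁻²·A⁻¹] = kg·m²·s⁻²
Only A. matches kg·m²·s⁻²·K⁻¹.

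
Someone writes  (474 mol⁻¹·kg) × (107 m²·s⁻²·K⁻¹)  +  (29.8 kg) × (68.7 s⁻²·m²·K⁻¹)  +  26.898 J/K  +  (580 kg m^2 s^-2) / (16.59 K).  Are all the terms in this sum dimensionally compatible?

Reduce each to base SI dimensions:
  (474 mol⁻¹·kg) × (107 m²·s⁻²·K⁻¹):  [kg·mol⁻¹] · [m²·s⁻²·K⁻¹] = kg·m²·s⁻²·K⁻¹·mol⁻¹
  (29.8 kg) × (68.7 s⁻²·m²·K⁻¹):  [kg] · [m²·s⁻²·K⁻¹] = kg·m²·s⁻²·K⁻¹
  26.898 J/K:  J·K⁻¹ = N·m·K⁻¹ = kg·m²·s⁻²·K⁻¹
  (580 kg m^2 s^-2) / (16.59 K):  [kg·m²·s⁻²] / [K] = kg·m²·s⁻²·K⁻¹
The terms do not share a single dimension (kg·m²·s⁻²·K⁻¹ vs kg·m²·s⁻²·K⁻¹·mol⁻¹).

No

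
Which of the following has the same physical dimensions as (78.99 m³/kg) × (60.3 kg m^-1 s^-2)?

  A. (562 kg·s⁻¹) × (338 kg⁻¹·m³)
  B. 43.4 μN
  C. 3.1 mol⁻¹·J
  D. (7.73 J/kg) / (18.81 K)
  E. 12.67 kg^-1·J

Reference: [kg⁻¹·m³] · [kg·m⁻¹·s⁻²] = m²·s⁻².
Each option:
  A. [kg·s⁻¹] · [kg⁻¹·m³] = m³·s⁻¹
  B. N = kg·m·s⁻²
  C. J·mol⁻¹ = N·m·mol⁻¹ = kg·m²·s⁻²·mol⁻¹
  D. [m²·s⁻²] / [K] = m²·s⁻²·K⁻¹
  E. J·kg⁻¹ = N·m·kg⁻¹ = m²·s⁻²  ← same
Only E. matches m²·s⁻².

E.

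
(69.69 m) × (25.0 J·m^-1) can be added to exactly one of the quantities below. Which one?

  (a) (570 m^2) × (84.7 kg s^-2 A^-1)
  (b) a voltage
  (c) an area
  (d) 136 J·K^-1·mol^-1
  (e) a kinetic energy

Reference: [m] · [kg·m·s⁻²] = kg·m²·s⁻².
Each option:
  (a) [m²] · [kg·s⁻²·A⁻¹] = kg·m²·s⁻²·A⁻¹
  (b) [voltage] = kg·m²·s⁻³·A⁻¹
  (c) [area] = m²
  (d) J·mol⁻¹·K⁻¹ = N·m·mol⁻¹·K⁻¹ = kg·m²·s⁻²·K⁻¹·mol⁻¹
  (e) [kinetic energy] = kg·m²·s⁻²  ← same
Only (e) matches kg·m²·s⁻².

(e)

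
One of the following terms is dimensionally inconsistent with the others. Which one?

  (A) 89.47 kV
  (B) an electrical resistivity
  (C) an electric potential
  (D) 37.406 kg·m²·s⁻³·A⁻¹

(B)

Dimensions:
  (A) V = J·C⁻¹ = kg·m²·s⁻³·A⁻¹
  (B) [electrical resistivity] = kg·m³·s⁻³·A⁻²
  (C) [electric potential] = kg·m²·s⁻³·A⁻¹
  (D) kg·m²·s⁻³·A⁻¹
All reduce to kg·m²·s⁻³·A⁻¹ except (B), which is kg·m³·s⁻³·A⁻².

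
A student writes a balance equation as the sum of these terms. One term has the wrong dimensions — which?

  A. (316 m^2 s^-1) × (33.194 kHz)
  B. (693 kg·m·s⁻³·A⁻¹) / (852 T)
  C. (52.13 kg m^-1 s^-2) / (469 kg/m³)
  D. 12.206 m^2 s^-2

B.

In SI base units:
  A. [m²·s⁻¹] · [s⁻¹] = m²·s⁻²
  B. [kg·m·s⁻³·A⁻¹] / [kg·s⁻²·A⁻¹] = m·s⁻¹
  C. [kg·m⁻¹·s⁻²] / [kg·m⁻³] = m²·s⁻²
  D. m²·s⁻²
All reduce to m²·s⁻² except B., which is m·s⁻¹.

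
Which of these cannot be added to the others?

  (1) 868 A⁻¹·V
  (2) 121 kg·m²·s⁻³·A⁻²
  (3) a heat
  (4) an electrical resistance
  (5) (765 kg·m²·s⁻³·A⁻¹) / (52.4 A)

Expand each in SI base units:
  (1) V·A⁻¹ = J·C⁻¹·A⁻¹ = kg·m²·s⁻³·A⁻²
  (2) kg·m²·s⁻³·A⁻²
  (3) [heat] = kg·m²·s⁻²
  (4) [electrical resistance] = kg·m²·s⁻³·A⁻²
  (5) [kg·m²·s⁻³·A⁻¹] / [A] = kg·m²·s⁻³·A⁻²
All reduce to kg·m²·s⁻³·A⁻² except (3), which is kg·m²·s⁻².

(3)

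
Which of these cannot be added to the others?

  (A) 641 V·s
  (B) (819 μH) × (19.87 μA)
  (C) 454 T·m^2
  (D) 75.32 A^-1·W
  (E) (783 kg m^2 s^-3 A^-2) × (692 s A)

(D)

Work out the base dimensions of each:
  (A) V·s = J·C⁻¹·s = kg·m²·s⁻²·A⁻¹
  (B) [kg·m²·s⁻²·A⁻²] · [A] = kg·m²·s⁻²·A⁻¹
  (C) T·m² = Wb·m⁻²·m² = kg·m²·s⁻²·A⁻¹
  (D) W·A⁻¹ = J·s⁻¹·A⁻¹ = kg·m²·s⁻³·A⁻¹
  (E) [kg·m²·s⁻³·A⁻²] · [s·A] = kg·m²·s⁻²·A⁻¹
All reduce to kg·m²·s⁻²·A⁻¹ except (D), which is kg·m²·s⁻³·A⁻¹.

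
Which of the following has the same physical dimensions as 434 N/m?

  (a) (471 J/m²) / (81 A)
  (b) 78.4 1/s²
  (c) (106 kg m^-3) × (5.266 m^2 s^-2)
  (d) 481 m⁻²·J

Reference: N·m⁻¹ = kg·m·s⁻²·m⁻¹ = kg·s⁻².
Each option:
  (a) [kg·s⁻²] / [A] = kg·s⁻²·A⁻¹
  (b) s⁻²
  (c) [kg·m⁻³] · [m²·s⁻²] = kg·m⁻¹·s⁻²
  (d) J·m⁻² = N·m·m⁻² = kg·s⁻²  ← same
Only (d) matches kg·s⁻².

(d)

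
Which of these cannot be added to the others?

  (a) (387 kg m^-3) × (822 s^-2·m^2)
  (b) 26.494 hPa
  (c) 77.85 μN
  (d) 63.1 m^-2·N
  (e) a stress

(c)

In SI base units:
  (a) [kg·m⁻³] · [m²·s⁻²] = kg·m⁻¹·s⁻²
  (b) Pa = N·m⁻² = kg·m⁻¹·s⁻²
  (c) N = kg·m·s⁻²
  (d) N·m⁻² = kg·m·s⁻²·m⁻² = kg·m⁻¹·s⁻²
  (e) [stress] = kg·m⁻¹·s⁻²
All reduce to kg·m⁻¹·s⁻² except (c), which is kg·m·s⁻².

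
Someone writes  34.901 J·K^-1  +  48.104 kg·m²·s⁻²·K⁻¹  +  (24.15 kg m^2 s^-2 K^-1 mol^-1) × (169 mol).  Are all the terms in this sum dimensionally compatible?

Yes

Dimensions:
  34.901 J·K^-1:  J·K⁻¹ = N·m·K⁻¹ = kg·m²·s⁻²·K⁻¹
  48.104 kg·m²·s⁻²·K⁻¹:  kg·m²·s⁻²·K⁻¹
  (24.15 kg m^2 s^-2 K^-1 mol^-1) × (169 mol):  [kg·m²·s⁻²·K⁻¹·mol⁻¹] · [mol] = kg·m²·s⁻²·K⁻¹
Every term reduces to kg·m²·s⁻²·K⁻¹.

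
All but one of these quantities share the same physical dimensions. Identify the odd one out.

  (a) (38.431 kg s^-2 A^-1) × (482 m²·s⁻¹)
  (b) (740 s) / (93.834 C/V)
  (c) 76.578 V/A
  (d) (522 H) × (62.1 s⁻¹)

(a)

Work out the base dimensions of each:
  (a) [kg·s⁻²·A⁻¹] · [m²·s⁻¹] = kg·m²·s⁻³·A⁻¹
  (b) [s] / [kg⁻¹·m⁻²·s⁴·A²] = kg·m²·s⁻³·A⁻²
  (c) V·A⁻¹ = J·C⁻¹·A⁻¹ = kg·m²·s⁻³·A⁻²
  (d) [kg·m²·s⁻²·A⁻²] · [s⁻¹] = kg·m²·s⁻³·A⁻²
All reduce to kg·m²·s⁻³·A⁻² except (a), which is kg·m²·s⁻³·A⁻¹.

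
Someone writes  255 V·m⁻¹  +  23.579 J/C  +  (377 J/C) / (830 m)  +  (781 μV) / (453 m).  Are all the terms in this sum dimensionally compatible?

Work out the base dimensions of each:
  255 V·m⁻¹:  V·m⁻¹ = J·C⁻¹·m⁻¹ = kg·m·s⁻³·A⁻¹
  23.579 J/C:  J·C⁻¹ = N·m·(s·A)⁻¹ = kg·m²·s⁻³·A⁻¹
  (377 J/C) / (830 m):  [kg·m²·s⁻³·A⁻¹] / [m] = kg·m·s⁻³·A⁻¹
  (781 μV) / (453 m):  [kg·m²·s⁻³·A⁻¹] / [m] = kg·m·s⁻³·A⁻¹
The terms do not share a single dimension (kg·m²·s⁻³·A⁻¹ vs kg·m·s⁻³·A⁻¹).

No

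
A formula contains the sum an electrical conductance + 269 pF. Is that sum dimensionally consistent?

Reduce each to base SI dimensions:
  an electrical conductance:  [electrical conductance] = kg⁻¹·m⁻²·s³·A²
  269 pF:  F = C·V⁻¹ = kg⁻¹·m⁻²·s⁴·A²
kg⁻¹·m⁻²·s³·A² ≠ kg⁻¹·m⁻²·s⁴·A², so they cannot be added.

No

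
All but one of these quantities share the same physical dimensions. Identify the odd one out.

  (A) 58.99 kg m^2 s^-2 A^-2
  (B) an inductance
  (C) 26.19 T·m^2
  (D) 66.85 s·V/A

Work out the base dimensions of each:
  (A) kg·m²·s⁻²·A⁻²
  (B) [inductance] = kg·m²·s⁻²·A⁻²
  (C) T·m² = Wb·m⁻²·m² = kg·m²·s⁻²·A⁻¹
  (D) V·s·A⁻¹ = J·C⁻¹·s·A⁻¹ = kg·m²·s⁻²·A⁻²
All reduce to kg·m²·s⁻²·A⁻² except (C), which is kg·m²·s⁻²·A⁻¹.

(C)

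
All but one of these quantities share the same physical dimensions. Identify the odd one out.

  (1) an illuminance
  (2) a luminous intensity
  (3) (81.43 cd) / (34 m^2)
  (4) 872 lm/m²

(2)

Dimensions:
  (1) [illuminance] = m⁻²·cd
  (2) [luminous intensity] = cd
  (3) [cd] / [m²] = m⁻²·cd
  (4) lm·m⁻² = cd·m⁻² = m⁻²·cd
All reduce to m⁻²·cd except (2), which is cd.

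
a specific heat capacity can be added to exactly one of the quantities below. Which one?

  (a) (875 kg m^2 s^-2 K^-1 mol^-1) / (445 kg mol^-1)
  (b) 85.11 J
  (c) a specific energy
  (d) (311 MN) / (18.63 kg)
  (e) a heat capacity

Reference: [specific heat capacity] = m²·s⁻²·K⁻¹.
Each option:
  (a) [kg·m²·s⁻²·K⁻¹·mol⁻¹] / [kg·mol⁻¹] = m²·s⁻²·K⁻¹  ← same
  (b) J = N·m = kg·m²·s⁻²
  (c) [specific energy] = m²·s⁻²
  (d) [kg·m·s⁻²] / [kg] = m·s⁻²
  (e) [heat capacity] = kg·m²·s⁻²·K⁻¹
Only (a) matches m²·s⁻²·K⁻¹.

(a)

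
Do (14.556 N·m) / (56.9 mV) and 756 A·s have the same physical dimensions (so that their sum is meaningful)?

Yes

Reduce each to base SI dimensions:
  (14.556 N·m) / (56.9 mV):  [kg·m²·s⁻²] / [kg·m²·s⁻³·A⁻¹] = s·A
  756 A·s:  A·s = s·A
Both are s·A, so they have the same dimensions and can be added.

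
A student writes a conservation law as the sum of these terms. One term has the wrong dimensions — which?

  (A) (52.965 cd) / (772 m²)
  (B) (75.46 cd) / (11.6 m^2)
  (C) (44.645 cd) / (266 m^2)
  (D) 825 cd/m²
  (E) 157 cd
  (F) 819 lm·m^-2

Work out the base dimensions of each:
  (A) [cd] / [m²] = m⁻²·cd
  (B) [cd] / [m²] = m⁻²·cd
  (C) [cd] / [m²] = m⁻²·cd
  (D) cd·m⁻² = m⁻²·cd
  (E) cd
  (F) lm·m⁻² = cd·m⁻² = m⁻²·cd
All reduce to m⁻²·cd except (E), which is cd.

(E)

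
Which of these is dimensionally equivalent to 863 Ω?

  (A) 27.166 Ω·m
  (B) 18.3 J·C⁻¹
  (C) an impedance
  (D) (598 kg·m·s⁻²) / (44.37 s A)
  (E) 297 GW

Reference: Ω = V·A⁻¹ = kg·m²·s⁻³·A⁻².
Each option:
  (A) Ω·m = V·A⁻¹·m = kg·m³·s⁻³·A⁻²
  (B) J·C⁻¹ = N·m·(s·A)⁻¹ = kg·m²·s⁻³·A⁻¹
  (C) [impedance] = kg·m²·s⁻³·A⁻²  ← same
  (D) [kg·m·s⁻²] / [s·A] = kg·m·s⁻³·A⁻¹
  (E) W = J·s⁻¹ = kg·m²·s⁻³
Only (C) matches kg·m²·s⁻³·A⁻².

(C)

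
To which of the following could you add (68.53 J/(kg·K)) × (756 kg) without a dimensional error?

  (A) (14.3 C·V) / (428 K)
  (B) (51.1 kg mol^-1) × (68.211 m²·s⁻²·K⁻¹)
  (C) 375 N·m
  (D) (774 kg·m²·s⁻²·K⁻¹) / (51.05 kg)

Reference: [m²·s⁻²·K⁻¹] · [kg] = kg·m²·s⁻²·K⁻¹.
Each option:
  (A) [kg·m²·s⁻²] / [K] = kg·m²·s⁻²·K⁻¹  ← same
  (B) [kg·mol⁻¹] · [m²·s⁻²·K⁻¹] = kg·m²·s⁻²·K⁻¹·mol⁻¹
  (C) N·m = kg·m·s⁻²·m = kg·m²·s⁻²
  (D) [kg·m²·s⁻²·K⁻¹] / [kg] = m²·s⁻²·K⁻¹
Only (A) matches kg·m²·s⁻²·K⁻¹.

(A)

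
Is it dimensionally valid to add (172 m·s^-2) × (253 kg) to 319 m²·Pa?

Yes

In SI base units:
  (172 m·s^-2) × (253 kg):  [m·s⁻²] · [kg] = kg·m·s⁻²
  319 m²·Pa:  Pa·m² = N·m⁻²·m² = kg·m·s⁻²
Both are kg·m·s⁻², so they have the same dimensions and can be added.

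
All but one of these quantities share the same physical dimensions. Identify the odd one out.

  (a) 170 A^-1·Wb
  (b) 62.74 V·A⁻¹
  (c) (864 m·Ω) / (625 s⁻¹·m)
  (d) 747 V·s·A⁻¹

(b)

Work out the base dimensions of each:
  (a) Wb·A⁻¹ = V·s·A⁻¹ = kg·m²·s⁻²·A⁻²
  (b) V·A⁻¹ = J·C⁻¹·A⁻¹ = kg·m²·s⁻³·A⁻²
  (c) [kg·m³·s⁻³·A⁻²] / [m·s⁻¹] = kg·m²·s⁻²·A⁻²
  (d) V·s·A⁻¹ = J·C⁻¹·s·A⁻¹ = kg·m²·s⁻²·A⁻²
All reduce to kg·m²·s⁻²·A⁻² except (b), which is kg·m²·s⁻³·A⁻².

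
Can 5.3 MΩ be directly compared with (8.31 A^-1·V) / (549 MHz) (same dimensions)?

Work out the base dimensions of each:
  5.3 MΩ:  Ω = V·A⁻¹ = kg·m²·s⁻³·A⁻²
  (8.31 A^-1·V) / (549 MHz):  [kg·m²·s⁻³·A⁻²] / [s⁻¹] = kg·m²·s⁻²·A⁻²
kg·m²·s⁻³·A⁻² ≠ kg·m²·s⁻²·A⁻², so they cannot be added.

No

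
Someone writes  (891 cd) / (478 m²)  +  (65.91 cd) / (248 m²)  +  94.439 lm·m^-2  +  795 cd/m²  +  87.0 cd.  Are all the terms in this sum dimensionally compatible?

No

Expand each in SI base units:
  (891 cd) / (478 m²):  [cd] / [m²] = m⁻²·cd
  (65.91 cd) / (248 m²):  [cd] / [m²] = m⁻²·cd
  94.439 lm·m^-2:  lm·m⁻² = cd·m⁻² = m⁻²·cd
  795 cd/m²:  cd·m⁻² = m⁻²·cd
  87.0 cd:  cd
The terms do not share a single dimension (cd vs m⁻²·cd).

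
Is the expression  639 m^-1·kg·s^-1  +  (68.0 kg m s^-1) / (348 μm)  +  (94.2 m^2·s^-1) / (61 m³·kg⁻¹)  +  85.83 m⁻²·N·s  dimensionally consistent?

No

In SI base units:
  639 m^-1·kg·s^-1:  kg·m⁻¹·s⁻¹
  (68.0 kg m s^-1) / (348 μm):  [kg·m·s⁻¹] / [m] = kg·s⁻¹
  (94.2 m^2·s^-1) / (61 m³·kg⁻¹):  [m²·s⁻¹] / [kg⁻¹·m³] = kg·m⁻¹·s⁻¹
  85.83 m⁻²·N·s:  N·s·m⁻² = kg·m·s⁻²·s·m⁻² = kg·m⁻¹·s⁻¹
The terms do not share a single dimension (kg·m⁻¹·s⁻¹ vs kg·s⁻¹).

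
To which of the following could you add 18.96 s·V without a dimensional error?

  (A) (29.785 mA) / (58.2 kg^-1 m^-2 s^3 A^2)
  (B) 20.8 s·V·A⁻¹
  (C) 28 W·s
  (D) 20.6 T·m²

Reference: V·s = J·C⁻¹·s = kg·m²·s⁻²·A⁻¹.
Each option:
  (A) [A] / [kg⁻¹·m⁻²·s³·A²] = kg·m²·s⁻³·A⁻¹
  (B) V·s·A⁻¹ = J·C⁻¹·s·A⁻¹ = kg·m²·s⁻²·A⁻²
  (C) W·s = J·s⁻¹·s = kg·m²·s⁻²
  (D) T·m² = Wb·m⁻²·m² = kg·m²·s⁻²·A⁻¹  ← same
Only (D) matches kg·m²·s⁻²·A⁻¹.

(D)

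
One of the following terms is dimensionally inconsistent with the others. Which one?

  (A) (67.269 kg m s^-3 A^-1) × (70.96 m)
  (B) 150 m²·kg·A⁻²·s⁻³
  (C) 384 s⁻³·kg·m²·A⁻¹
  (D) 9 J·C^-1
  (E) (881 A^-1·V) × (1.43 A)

Reduce each to base SI dimensions:
  (A) [kg·m·s⁻³·A⁻¹] · [m] = kg·m²·s⁻³·A⁻¹
  (B) kg·m²·s⁻³·A⁻²
  (C) kg·m²·s⁻³·A⁻¹
  (D) J·C⁻¹ = N·m·(s·A)⁻¹ = kg·m²·s⁻³·A⁻¹
  (E) [kg·m²·s⁻³·A⁻²] · [A] = kg·m²·s⁻³·A⁻¹
All reduce to kg·m²·s⁻³·A⁻¹ except (B), which is kg·m²·s⁻³·A⁻².

(B)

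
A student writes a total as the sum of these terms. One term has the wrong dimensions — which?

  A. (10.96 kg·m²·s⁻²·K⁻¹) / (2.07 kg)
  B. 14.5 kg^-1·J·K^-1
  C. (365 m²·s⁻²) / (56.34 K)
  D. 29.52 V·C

D.

Work out the base dimensions of each:
  A. [kg·m²·s⁻²·K⁻¹] / [kg] = m²·s⁻²·K⁻¹
  B. J·kg⁻¹·K⁻¹ = N·m·kg⁻¹·K⁻¹ = m²·s⁻²·K⁻¹
  C. [m²·s⁻²] / [K] = m²·s⁻²·K⁻¹
  D. C·V = s·A·J·C⁻¹ = kg·m²·s⁻²
All reduce to m²·s⁻²·K⁻¹ except D., which is kg·m²·s⁻².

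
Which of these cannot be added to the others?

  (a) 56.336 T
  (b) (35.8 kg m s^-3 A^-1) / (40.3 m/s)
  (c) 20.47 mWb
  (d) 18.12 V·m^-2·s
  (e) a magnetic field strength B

In SI base units:
  (a) T = Wb·m⁻² = kg·s⁻²·A⁻¹
  (b) [kg·m·s⁻³·A⁻¹] / [m·s⁻¹] = kg·s⁻²·A⁻¹
  (c) Wb = V·s = kg·m²·s⁻²·A⁻¹
  (d) V·s·m⁻² = J·C⁻¹·s·m⁻² = kg·s⁻²·A⁻¹
  (e) [magnetic field strength B] = kg·s⁻²·A⁻¹
All reduce to kg·s⁻²·A⁻¹ except (c), which is kg·m²·s⁻²·A⁻¹.

(c)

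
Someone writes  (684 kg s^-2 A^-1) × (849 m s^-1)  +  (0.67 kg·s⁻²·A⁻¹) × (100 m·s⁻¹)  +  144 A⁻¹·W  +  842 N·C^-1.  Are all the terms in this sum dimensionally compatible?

Expand each in SI base units:
  (684 kg s^-2 A^-1) × (849 m s^-1):  [kg·s⁻²·A⁻¹] · [m·s⁻¹] = kg·m·s⁻³·A⁻¹
  (0.67 kg·s⁻²·A⁻¹) × (100 m·s⁻¹):  [kg·s⁻²·A⁻¹] · [m·s⁻¹] = kg·m·s⁻³·A⁻¹
  144 A⁻¹·W:  W·A⁻¹ = J·s⁻¹·A⁻¹ = kg·m²·s⁻³·A⁻¹
  842 N·C^-1:  N·C⁻¹ = kg·m·s⁻²·(s·A)⁻¹ = kg·m·s⁻³·A⁻¹
The terms do not share a single dimension (kg·m²·s⁻³·A⁻¹ vs kg·m·s⁻³·A⁻¹).

No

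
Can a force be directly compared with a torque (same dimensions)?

Reduce each to base SI dimensions:
  a force:  [force] = kg·m·s⁻²
  a torque:  [torque] = kg·m²·s⁻²
kg·m·s⁻² ≠ kg·m²·s⁻², so they cannot be added.

No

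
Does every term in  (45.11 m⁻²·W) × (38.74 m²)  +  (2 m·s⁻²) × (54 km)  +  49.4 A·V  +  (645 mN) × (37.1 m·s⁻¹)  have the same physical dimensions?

No

Work out the base dimensions of each:
  (45.11 m⁻²·W) × (38.74 m²):  [kg·s⁻³] · [m²] = kg·m²·s⁻³
  (2 m·s⁻²) × (54 km):  [m·s⁻²] · [m] = m²·s⁻²
  49.4 A·V:  V·A = J·C⁻¹·A = kg·m²·s⁻³
  (645 mN) × (37.1 m·s⁻¹):  [kg·m·s⁻²] · [m·s⁻¹] = kg·m²·s⁻³
The terms do not share a single dimension (kg·m²·s⁻³ vs m²·s⁻²).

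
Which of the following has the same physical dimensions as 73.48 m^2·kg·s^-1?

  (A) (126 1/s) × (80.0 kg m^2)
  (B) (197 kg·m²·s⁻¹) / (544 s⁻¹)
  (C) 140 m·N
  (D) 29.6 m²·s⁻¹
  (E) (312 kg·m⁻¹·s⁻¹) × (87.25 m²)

Reference: kg·m²·s⁻¹.
Each option:
  (A) [s⁻¹] · [kg·m²] = kg·m²·s⁻¹  ← same
  (B) [kg·m²·s⁻¹] / [s⁻¹] = kg·m²
  (C) N·m = kg·m·s⁻²·m = kg·m²·s⁻²
  (D) m²·s⁻¹
  (E) [kg·m⁻¹·s⁻¹] · [m²] = kg·m·s⁻¹
Only (A) matches kg·m²·s⁻¹.

(A)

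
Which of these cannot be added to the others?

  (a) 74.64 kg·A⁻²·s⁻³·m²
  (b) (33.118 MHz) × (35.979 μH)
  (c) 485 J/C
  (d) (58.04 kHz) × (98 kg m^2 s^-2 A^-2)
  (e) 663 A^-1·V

(c)

Expand each in SI base units:
  (a) kg·m²·s⁻³·A⁻²
  (b) [s⁻¹] · [kg·m²·s⁻²·A⁻²] = kg·m²·s⁻³·A⁻²
  (c) J·C⁻¹ = N·m·(s·A)⁻¹ = kg·m²·s⁻³·A⁻¹
  (d) [s⁻¹] · [kg·m²·s⁻²·A⁻²] = kg·m²·s⁻³·A⁻²
  (e) V·A⁻¹ = J·C⁻¹·A⁻¹ = kg·m²·s⁻³·A⁻²
All reduce to kg·m²·s⁻³·A⁻² except (c), which is kg·m²·s⁻³·A⁻¹.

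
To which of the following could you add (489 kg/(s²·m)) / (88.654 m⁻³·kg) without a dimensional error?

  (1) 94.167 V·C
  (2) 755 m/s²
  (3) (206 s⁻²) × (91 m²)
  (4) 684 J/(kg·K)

(3)

Reference: [kg·m⁻¹·s⁻²] / [kg·m⁻³] = m²·s⁻².
Each option:
  (1) C·V = s·A·J·C⁻¹ = kg·m²·s⁻²
  (2) m·s⁻²
  (3) [s⁻²] · [m²] = m²·s⁻²  ← same
  (4) J·kg⁻¹·K⁻¹ = N·m·kg⁻¹·K⁻¹ = m²·s⁻²·K⁻¹
Only (3) matches m²·s⁻².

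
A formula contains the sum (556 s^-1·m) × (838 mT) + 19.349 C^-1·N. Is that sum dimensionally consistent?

Work out the base dimensions of each:
  (556 s^-1·m) × (838 mT):  [m·s⁻¹] · [kg·s⁻²·A⁻¹] = kg·m·s⁻³·A⁻¹
  19.349 C^-1·N:  N·C⁻¹ = kg·m·s⁻²·(s·A)⁻¹ = kg·m·s⁻³·A⁻¹
Both are kg·m·s⁻³·A⁻¹, so they have the same dimensions and can be added.

Yes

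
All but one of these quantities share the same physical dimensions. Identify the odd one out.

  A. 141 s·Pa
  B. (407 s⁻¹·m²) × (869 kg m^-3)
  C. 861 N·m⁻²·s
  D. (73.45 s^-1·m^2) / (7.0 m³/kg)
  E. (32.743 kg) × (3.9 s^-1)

E.

Reduce each to base SI dimensions:
  A. Pa·s = N·m⁻²·s = kg·m⁻¹·s⁻¹
  B. [m²·s⁻¹] · [kg·m⁻³] = kg·m⁻¹·s⁻¹
  C. N·s·m⁻² = kg·m·s⁻²·s·m⁻² = kg·m⁻¹·s⁻¹
  D. [m²·s⁻¹] / [kg⁻¹·m³] = kg·m⁻¹·s⁻¹
  E. [kg] · [s⁻¹] = kg·s⁻¹
All reduce to kg·m⁻¹·s⁻¹ except E., which is kg·s⁻¹.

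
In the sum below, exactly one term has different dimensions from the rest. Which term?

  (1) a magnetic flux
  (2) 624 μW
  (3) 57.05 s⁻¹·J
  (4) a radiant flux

Reduce each to base SI dimensions:
  (1) [magnetic flux] = kg·m²·s⁻²·A⁻¹
  (2) W = J·s⁻¹ = kg·m²·s⁻³
  (3) J·s⁻¹ = N·m·s⁻¹ = kg·m²·s⁻³
  (4) [radiant flux] = kg·m²·s⁻³
All reduce to kg·m²·s⁻³ except (1), which is kg·m²·s⁻²·A⁻¹.

(1)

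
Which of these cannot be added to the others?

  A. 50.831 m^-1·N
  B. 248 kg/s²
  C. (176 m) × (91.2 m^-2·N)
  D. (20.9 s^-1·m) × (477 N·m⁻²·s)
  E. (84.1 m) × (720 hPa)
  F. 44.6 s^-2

Expand each in SI base units:
  A. N·m⁻¹ = kg·m·s⁻²·m⁻¹ = kg·s⁻²
  B. kg·s⁻²
  C. [m] · [kg·m⁻¹·s⁻²] = kg·s⁻²
  D. [m·s⁻¹] · [kg·m⁻¹·s⁻¹] = kg·s⁻²
  E. [m] · [kg·m⁻¹·s⁻²] = kg·s⁻²
  F. s⁻²
All reduce to kg·s⁻² except F., which is s⁻².

F.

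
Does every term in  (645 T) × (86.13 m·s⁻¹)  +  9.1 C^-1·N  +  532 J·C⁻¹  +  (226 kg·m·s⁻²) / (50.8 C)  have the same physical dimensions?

Work out the base dimensions of each:
  (645 T) × (86.13 m·s⁻¹):  [kg·s⁻²·A⁻¹] · [m·s⁻¹] = kg·m·s⁻³·A⁻¹
  9.1 C^-1·N:  N·C⁻¹ = kg·m·s⁻²·(s·A)⁻¹ = kg·m·s⁻³·A⁻¹
  532 J·C⁻¹:  J·C⁻¹ = N·m·(s·A)⁻¹ = kg·m²·s⁻³·A⁻¹
  (226 kg·m·s⁻²) / (50.8 C):  [kg·m·s⁻²] / [s·A] = kg·m·s⁻³·A⁻¹
The terms do not share a single dimension (kg·m²·s⁻³·A⁻¹ vs kg·m·s⁻³·A⁻¹).

No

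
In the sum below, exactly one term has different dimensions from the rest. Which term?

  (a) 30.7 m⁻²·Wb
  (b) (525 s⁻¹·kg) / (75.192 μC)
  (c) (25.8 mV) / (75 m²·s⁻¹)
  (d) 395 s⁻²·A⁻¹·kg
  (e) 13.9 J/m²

Reduce each to base SI dimensions:
  (a) Wb·m⁻² = V·s·m⁻² = kg·s⁻²·A⁻¹
  (b) [kg·s⁻¹] / [s·A] = kg·s⁻²·A⁻¹
  (c) [kg·m²·s⁻³·A⁻¹] / [m²·s⁻¹] = kg·s⁻²·A⁻¹
  (d) kg·s⁻²·A⁻¹
  (e) J·m⁻² = N·m·m⁻² = kg·s⁻²
All reduce to kg·s⁻²·A⁻¹ except (e), which is kg·s⁻².

(e)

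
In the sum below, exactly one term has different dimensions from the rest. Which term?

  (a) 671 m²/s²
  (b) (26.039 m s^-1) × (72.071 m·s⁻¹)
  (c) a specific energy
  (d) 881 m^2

(d)

Expand each in SI base units:
  (a) m²·s⁻²
  (b) [m·s⁻¹] · [m·s⁻¹] = m²·s⁻²
  (c) [specific energy] = m²·s⁻²
  (d) m²
All reduce to m²·s⁻² except (d), which is m².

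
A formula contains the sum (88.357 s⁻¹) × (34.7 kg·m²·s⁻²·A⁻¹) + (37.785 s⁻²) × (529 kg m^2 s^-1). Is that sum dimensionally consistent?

No

Dimensions:
  (88.357 s⁻¹) × (34.7 kg·m²·s⁻²·A⁻¹):  [s⁻¹] · [kg·m²·s⁻²·A⁻¹] = kg·m²·s⁻³·A⁻¹
  (37.785 s⁻²) × (529 kg m^2 s^-1):  [s⁻²] · [kg·m²·s⁻¹] = kg·m²·s⁻³
kg·m²·s⁻³·A⁻¹ ≠ kg·m²·s⁻³, so they cannot be added.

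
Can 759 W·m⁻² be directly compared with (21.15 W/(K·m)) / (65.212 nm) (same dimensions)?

In SI base units:
  759 W·m⁻²:  W·m⁻² = J·s⁻¹·m⁻² = kg·s⁻³
  (21.15 W/(K·m)) / (65.212 nm):  [kg·m·s⁻³·K⁻¹] / [m] = kg·s⁻³·K⁻¹
kg·s⁻³ ≠ kg·s⁻³·K⁻¹, so they cannot be added.

No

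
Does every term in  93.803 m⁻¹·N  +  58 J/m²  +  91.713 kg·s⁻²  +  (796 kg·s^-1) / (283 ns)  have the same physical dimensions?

Yes

Work out the base dimensions of each:
  93.803 m⁻¹·N:  N·m⁻¹ = kg·m·s⁻²·m⁻¹ = kg·s⁻²
  58 J/m²:  J·m⁻² = N·m·m⁻² = kg·s⁻²
  91.713 kg·s⁻²:  kg·s⁻²
  (796 kg·s^-1) / (283 ns):  [kg·s⁻¹] / [s] = kg·s⁻²
Every term reduces to kg·s⁻².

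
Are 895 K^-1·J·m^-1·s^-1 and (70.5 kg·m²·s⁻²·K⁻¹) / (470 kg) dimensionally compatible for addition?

No

Expand each in SI base units:
  895 K^-1·J·m^-1·s^-1:  J·s⁻¹·m⁻¹·K⁻¹ = N·m·s⁻¹·m⁻¹·K⁻¹ = kg·m·s⁻³·K⁻¹
  (70.5 kg·m²·s⁻²·K⁻¹) / (470 kg):  [kg·m²·s⁻²·K⁻¹] / [kg] = m²·s⁻²·K⁻¹
kg·m·s⁻³·K⁻¹ ≠ m²·s⁻²·K⁻¹, so they cannot be added.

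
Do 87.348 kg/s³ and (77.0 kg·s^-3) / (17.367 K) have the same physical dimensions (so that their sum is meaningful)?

No

Work out the base dimensions of each:
  87.348 kg/s³:  kg·s⁻³
  (77.0 kg·s^-3) / (17.367 K):  [kg·s⁻³] / [K] = kg·s⁻³·K⁻¹
kg·s⁻³ ≠ kg·s⁻³·K⁻¹, so they cannot be added.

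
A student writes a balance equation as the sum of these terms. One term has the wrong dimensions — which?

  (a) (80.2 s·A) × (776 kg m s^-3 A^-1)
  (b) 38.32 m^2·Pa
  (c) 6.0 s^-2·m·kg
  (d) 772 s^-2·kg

(d)

In SI base units:
  (a) [s·A] · [kg·m·s⁻³·A⁻¹] = kg·m·s⁻²
  (b) Pa·m² = N·m⁻²·m² = kg·m·s⁻²
  (c) kg·m·s⁻²
  (d) kg·s⁻²
All reduce to kg·m·s⁻² except (d), which is kg·s⁻².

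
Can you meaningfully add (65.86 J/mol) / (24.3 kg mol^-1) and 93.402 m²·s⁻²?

Expand each in SI base units:
  (65.86 J/mol) / (24.3 kg mol^-1):  [kg·m²·s⁻²·mol⁻¹] / [kg·mol⁻¹] = m²·s⁻²
  93.402 m²·s⁻²:  m²·s⁻²
Both are m²·s⁻², so they have the same dimensions and can be added.

Yes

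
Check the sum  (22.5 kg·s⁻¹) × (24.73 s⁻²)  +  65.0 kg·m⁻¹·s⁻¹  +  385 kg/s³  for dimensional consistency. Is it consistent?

No

Work out the base dimensions of each:
  (22.5 kg·s⁻¹) × (24.73 s⁻²):  [kg·s⁻¹] · [s⁻²] = kg·s⁻³
  65.0 kg·m⁻¹·s⁻¹:  kg·m⁻¹·s⁻¹
  385 kg/s³:  kg·s⁻³
The terms do not share a single dimension (kg·m⁻¹·s⁻¹ vs kg·s⁻³).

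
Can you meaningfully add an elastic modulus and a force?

No

Expand each in SI base units:
  an elastic modulus:  [elastic modulus] = kg·m⁻¹·s⁻²
  a force:  [force] = kg·m·s⁻²
kg·m⁻¹·s⁻² ≠ kg·m·s⁻², so they cannot be added.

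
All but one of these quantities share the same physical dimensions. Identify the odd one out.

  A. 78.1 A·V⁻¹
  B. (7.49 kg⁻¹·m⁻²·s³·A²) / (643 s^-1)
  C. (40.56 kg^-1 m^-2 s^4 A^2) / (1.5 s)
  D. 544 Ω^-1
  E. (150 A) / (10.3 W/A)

B.

In SI base units:
  A. A·V⁻¹ = A·(J·C⁻¹)⁻¹ = kg⁻¹·m⁻²·s³·A²
  B. [kg⁻¹·m⁻²·s³·A²] / [s⁻¹] = kg⁻¹·m⁻²·s⁴·A²
  C. [kg⁻¹·m⁻²·s⁴·A²] / [s] = kg⁻¹·m⁻²·s³·A²
  D. Ω⁻¹ = (V·A⁻¹)⁻¹ = kg⁻¹·m⁻²·s³·A²
  E. [A] / [kg·m²·s⁻³·A⁻¹] = kg⁻¹·m⁻²·s³·A²
All reduce to kg⁻¹·m⁻²·s³·A² except B., which is kg⁻¹·m⁻²·s⁴·A².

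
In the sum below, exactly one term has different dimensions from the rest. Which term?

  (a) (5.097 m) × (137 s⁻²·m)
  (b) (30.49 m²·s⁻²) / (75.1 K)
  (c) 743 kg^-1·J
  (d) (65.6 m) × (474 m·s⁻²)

(b)

Work out the base dimensions of each:
  (a) [m] · [m·s⁻²] = m²·s⁻²
  (b) [m²·s⁻²] / [K] = m²·s⁻²·K⁻¹
  (c) J·kg⁻¹ = N·m·kg⁻¹ = m²·s⁻²
  (d) [m] · [m·s⁻²] = m²·s⁻²
All reduce to m²·s⁻² except (b), which is m²·s⁻²·K⁻¹.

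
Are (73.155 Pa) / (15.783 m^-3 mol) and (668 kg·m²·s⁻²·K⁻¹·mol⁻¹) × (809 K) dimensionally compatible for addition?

Work out the base dimensions of each:
  (73.155 Pa) / (15.783 m^-3 mol):  [kg·m⁻¹·s⁻²] / [m⁻³·mol] = kg·m²·s⁻²·mol⁻¹
  (668 kg·m²·s⁻²·K⁻¹·mol⁻¹) × (809 K):  [kg·m²·s⁻²·K⁻¹·mol⁻¹] · [K] = kg·m²·s⁻²·mol⁻¹
Both are kg·m²·s⁻²·mol⁻¹, so they have the same dimensions and can be added.

Yes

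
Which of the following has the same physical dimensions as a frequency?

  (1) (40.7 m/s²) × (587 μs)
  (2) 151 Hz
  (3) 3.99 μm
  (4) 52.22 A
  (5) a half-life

(2)

Reference: [frequency] = s⁻¹.
Each option:
  (1) [m·s⁻²] · [s] = m·s⁻¹
  (2) Hz = s⁻¹  ← same
  (3) m
  (4) A
  (5) [half-life] = s
Only (2) matches s⁻¹.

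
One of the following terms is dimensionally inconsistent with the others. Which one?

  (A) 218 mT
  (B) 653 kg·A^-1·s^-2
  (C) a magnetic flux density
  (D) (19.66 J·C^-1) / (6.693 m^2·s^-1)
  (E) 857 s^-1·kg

Expand each in SI base units:
  (A) T = Wb·m⁻² = kg·s⁻²·A⁻¹
  (B) kg·s⁻²·A⁻¹
  (C) [magnetic flux density] = kg·s⁻²·A⁻¹
  (D) [kg·m²·s⁻³·A⁻¹] / [m²·s⁻¹] = kg·s⁻²·A⁻¹
  (E) kg·s⁻¹
All reduce to kg·s⁻²·A⁻¹ except (E), which is kg·s⁻¹.

(E)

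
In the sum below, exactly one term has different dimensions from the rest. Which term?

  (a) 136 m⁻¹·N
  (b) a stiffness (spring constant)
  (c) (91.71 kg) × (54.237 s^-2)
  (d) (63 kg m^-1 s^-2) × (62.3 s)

(d)

Reduce each to base SI dimensions:
  (a) N·m⁻¹ = kg·m·s⁻²·m⁻¹ = kg·s⁻²
  (b) [stiffness (spring constant)] = kg·s⁻²
  (c) [kg] · [s⁻²] = kg·s⁻²
  (d) [kg·m⁻¹·s⁻²] · [s] = kg·m⁻¹·s⁻¹
All reduce to kg·s⁻² except (d), which is kg·m⁻¹·s⁻¹.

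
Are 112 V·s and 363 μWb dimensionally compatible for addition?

Yes

Reduce each to base SI dimensions:
  112 V·s:  V·s = J·C⁻¹·s = kg·m²·s⁻²·A⁻¹
  363 μWb:  Wb = V·s = kg·m²·s⁻²·A⁻¹
Both are kg·m²·s⁻²·A⁻¹, so they have the same dimensions and can be added.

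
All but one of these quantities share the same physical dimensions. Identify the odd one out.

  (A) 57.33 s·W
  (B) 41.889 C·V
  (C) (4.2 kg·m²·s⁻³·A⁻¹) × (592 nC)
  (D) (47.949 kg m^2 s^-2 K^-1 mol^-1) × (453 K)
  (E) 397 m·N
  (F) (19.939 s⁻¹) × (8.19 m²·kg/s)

(D)

In SI base units:
  (A) W·s = J·s⁻¹·s = kg·m²·s⁻²
  (B) C·V = s·A·J·C⁻¹ = kg·m²·s⁻²
  (C) [kg·m²·s⁻³·A⁻¹] · [s·A] = kg·m²·s⁻²
  (D) [kg·m²·s⁻²·K⁻¹·mol⁻¹] · [K] = kg·m²·s⁻²·mol⁻¹
  (E) N·m = kg·m·s⁻²·m = kg·m²·s⁻²
  (F) [s⁻¹] · [kg·m²·s⁻¹] = kg·m²·s⁻²
All reduce to kg·m²·s⁻² except (D), which is kg·m²·s⁻²·mol⁻¹.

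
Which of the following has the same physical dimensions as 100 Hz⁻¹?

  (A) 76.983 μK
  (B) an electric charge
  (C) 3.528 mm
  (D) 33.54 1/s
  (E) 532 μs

(E)

Reference: Hz⁻¹ = (s⁻¹)⁻¹ = s.
Each option:
  (A) K
  (B) [electric charge] = s·A
  (C) m
  (D) s⁻¹
  (E) s  ← same
Only (E) matches s.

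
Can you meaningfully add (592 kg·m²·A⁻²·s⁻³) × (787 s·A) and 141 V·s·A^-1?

In SI base units:
  (592 kg·m²·A⁻²·s⁻³) × (787 s·A):  [kg·m²·s⁻³·A⁻²] · [s·A] = kg·m²·s⁻²·A⁻¹
  141 V·s·A^-1:  V·s·A⁻¹ = J·C⁻¹·s·A⁻¹ = kg·m²·s⁻²·A⁻²
kg·m²·s⁻²·A⁻¹ ≠ kg·m²·s⁻²·A⁻², so they cannot be added.

No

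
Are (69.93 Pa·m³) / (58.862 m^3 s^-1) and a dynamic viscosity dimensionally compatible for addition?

In SI base units:
  (69.93 Pa·m³) / (58.862 m^3 s^-1):  [kg·m²·s⁻²] / [m³·s⁻¹] = kg·m⁻¹·s⁻¹
  a dynamic viscosity:  [dynamic viscosity] = kg·m⁻¹·s⁻¹
Both are kg·m⁻¹·s⁻¹, so they have the same dimensions and can be added.

Yes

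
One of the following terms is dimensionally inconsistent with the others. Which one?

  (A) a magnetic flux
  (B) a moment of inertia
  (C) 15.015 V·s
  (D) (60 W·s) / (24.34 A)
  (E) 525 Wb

Expand each in SI base units:
  (A) [magnetic flux] = kg·m²·s⁻²·A⁻¹
  (B) [moment of inertia] = kg·m²
  (C) V·s = J·C⁻¹·s = kg·m²·s⁻²·A⁻¹
  (D) [kg·m²·s⁻²] / [A] = kg·m²·s⁻²·A⁻¹
  (E) Wb = V·s = kg·m²·s⁻²·A⁻¹
All reduce to kg·m²·s⁻²·A⁻¹ except (B), which is kg·m².

(B)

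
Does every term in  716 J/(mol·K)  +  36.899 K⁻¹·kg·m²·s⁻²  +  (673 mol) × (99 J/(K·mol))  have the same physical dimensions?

No

Reduce each to base SI dimensions:
  716 J/(mol·K):  J·mol⁻¹·K⁻¹ = N·m·mol⁻¹·K⁻¹ = kg·m²·s⁻²·K⁻¹·mol⁻¹
  36.899 K⁻¹·kg·m²·s⁻²:  kg·m²·s⁻²·K⁻¹
  (673 mol) × (99 J/(K·mol)):  [mol] · [kg·m²·s⁻²·K⁻¹·mol⁻¹] = kg·m²·s⁻²·K⁻¹
The terms do not share a single dimension (kg·m²·s⁻²·K⁻¹ vs kg·m²·s⁻²·K⁻¹·mol⁻¹).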